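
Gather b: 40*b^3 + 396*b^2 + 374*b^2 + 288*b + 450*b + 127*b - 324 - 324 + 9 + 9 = 40*b^3 + 770*b^2 + 865*b - 630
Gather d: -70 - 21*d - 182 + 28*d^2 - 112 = 28*d^2 - 21*d - 364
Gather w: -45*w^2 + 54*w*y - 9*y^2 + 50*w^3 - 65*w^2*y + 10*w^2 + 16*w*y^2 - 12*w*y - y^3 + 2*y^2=50*w^3 + w^2*(-65*y - 35) + w*(16*y^2 + 42*y) - y^3 - 7*y^2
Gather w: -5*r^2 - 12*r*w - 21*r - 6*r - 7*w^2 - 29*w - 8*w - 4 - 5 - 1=-5*r^2 - 27*r - 7*w^2 + w*(-12*r - 37) - 10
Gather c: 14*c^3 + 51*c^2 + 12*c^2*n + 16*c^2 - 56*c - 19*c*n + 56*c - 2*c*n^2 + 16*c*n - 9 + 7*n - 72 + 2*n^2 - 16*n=14*c^3 + c^2*(12*n + 67) + c*(-2*n^2 - 3*n) + 2*n^2 - 9*n - 81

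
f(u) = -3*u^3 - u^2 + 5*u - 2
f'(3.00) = -82.00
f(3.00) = -77.00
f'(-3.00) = -70.00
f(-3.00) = 55.00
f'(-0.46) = 4.02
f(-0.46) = -4.22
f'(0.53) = 1.41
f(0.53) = -0.08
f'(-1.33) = -8.26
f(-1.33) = -3.36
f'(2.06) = -37.31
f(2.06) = -22.17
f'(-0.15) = 5.10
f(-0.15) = -2.76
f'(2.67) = -64.50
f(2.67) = -52.88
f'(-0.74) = 1.55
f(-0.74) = -5.03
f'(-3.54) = -100.70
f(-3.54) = 100.85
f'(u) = -9*u^2 - 2*u + 5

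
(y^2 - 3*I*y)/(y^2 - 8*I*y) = (y - 3*I)/(y - 8*I)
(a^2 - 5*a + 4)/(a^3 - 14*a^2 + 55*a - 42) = (a - 4)/(a^2 - 13*a + 42)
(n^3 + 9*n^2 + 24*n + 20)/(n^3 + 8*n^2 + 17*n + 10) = (n + 2)/(n + 1)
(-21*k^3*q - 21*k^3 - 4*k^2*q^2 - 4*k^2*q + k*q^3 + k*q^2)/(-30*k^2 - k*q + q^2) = k*(21*k^2*q + 21*k^2 + 4*k*q^2 + 4*k*q - q^3 - q^2)/(30*k^2 + k*q - q^2)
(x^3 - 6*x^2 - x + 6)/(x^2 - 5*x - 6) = x - 1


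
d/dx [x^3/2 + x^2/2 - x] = 3*x^2/2 + x - 1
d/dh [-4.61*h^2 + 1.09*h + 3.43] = 1.09 - 9.22*h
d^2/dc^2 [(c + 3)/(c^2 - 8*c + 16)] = 2*(c + 17)/(c^4 - 16*c^3 + 96*c^2 - 256*c + 256)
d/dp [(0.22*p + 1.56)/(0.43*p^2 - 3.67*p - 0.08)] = (-0.0946*p^2 - 1.3416*p + 5.7076)/(0.1849*p^4 - 3.1562*p^3 + 13.4001*p^2 + 0.5872*p + 0.0064)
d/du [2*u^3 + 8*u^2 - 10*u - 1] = 6*u^2 + 16*u - 10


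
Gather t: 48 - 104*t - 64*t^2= -64*t^2 - 104*t + 48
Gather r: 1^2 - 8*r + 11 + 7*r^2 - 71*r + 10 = 7*r^2 - 79*r + 22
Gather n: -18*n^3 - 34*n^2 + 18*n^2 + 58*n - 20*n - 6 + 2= -18*n^3 - 16*n^2 + 38*n - 4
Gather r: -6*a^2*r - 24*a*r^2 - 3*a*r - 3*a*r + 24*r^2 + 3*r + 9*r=r^2*(24 - 24*a) + r*(-6*a^2 - 6*a + 12)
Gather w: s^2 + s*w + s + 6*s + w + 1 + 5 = s^2 + 7*s + w*(s + 1) + 6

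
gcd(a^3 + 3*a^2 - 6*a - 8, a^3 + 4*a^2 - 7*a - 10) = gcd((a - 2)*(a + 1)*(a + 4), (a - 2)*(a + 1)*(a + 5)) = a^2 - a - 2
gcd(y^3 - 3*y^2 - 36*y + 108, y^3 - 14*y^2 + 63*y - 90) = y^2 - 9*y + 18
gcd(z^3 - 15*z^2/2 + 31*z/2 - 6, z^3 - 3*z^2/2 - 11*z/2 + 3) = z^2 - 7*z/2 + 3/2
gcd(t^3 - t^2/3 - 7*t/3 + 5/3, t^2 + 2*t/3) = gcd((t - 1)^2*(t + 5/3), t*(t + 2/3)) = 1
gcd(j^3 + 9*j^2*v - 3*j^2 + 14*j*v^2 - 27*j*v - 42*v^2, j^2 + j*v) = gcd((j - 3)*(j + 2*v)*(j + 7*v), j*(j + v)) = 1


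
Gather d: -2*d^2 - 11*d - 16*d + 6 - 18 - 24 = -2*d^2 - 27*d - 36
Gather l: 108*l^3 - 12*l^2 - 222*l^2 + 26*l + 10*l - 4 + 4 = 108*l^3 - 234*l^2 + 36*l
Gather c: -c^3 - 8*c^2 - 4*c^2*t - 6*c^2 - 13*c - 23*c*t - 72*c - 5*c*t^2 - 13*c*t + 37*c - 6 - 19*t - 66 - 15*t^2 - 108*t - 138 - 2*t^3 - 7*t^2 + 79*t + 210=-c^3 + c^2*(-4*t - 14) + c*(-5*t^2 - 36*t - 48) - 2*t^3 - 22*t^2 - 48*t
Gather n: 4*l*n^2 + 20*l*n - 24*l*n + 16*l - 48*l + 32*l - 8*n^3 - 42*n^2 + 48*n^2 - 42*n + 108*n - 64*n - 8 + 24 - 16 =-8*n^3 + n^2*(4*l + 6) + n*(2 - 4*l)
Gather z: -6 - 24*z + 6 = -24*z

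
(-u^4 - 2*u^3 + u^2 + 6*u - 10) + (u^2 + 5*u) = -u^4 - 2*u^3 + 2*u^2 + 11*u - 10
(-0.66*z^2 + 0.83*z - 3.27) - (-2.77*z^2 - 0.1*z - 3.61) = 2.11*z^2 + 0.93*z + 0.34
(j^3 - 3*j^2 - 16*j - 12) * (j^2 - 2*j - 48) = j^5 - 5*j^4 - 58*j^3 + 164*j^2 + 792*j + 576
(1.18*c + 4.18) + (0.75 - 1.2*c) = 4.93 - 0.02*c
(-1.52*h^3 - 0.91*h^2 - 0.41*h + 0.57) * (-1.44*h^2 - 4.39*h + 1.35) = 2.1888*h^5 + 7.9832*h^4 + 2.5333*h^3 - 0.2494*h^2 - 3.0558*h + 0.7695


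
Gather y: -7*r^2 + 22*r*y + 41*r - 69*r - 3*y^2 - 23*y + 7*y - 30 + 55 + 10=-7*r^2 - 28*r - 3*y^2 + y*(22*r - 16) + 35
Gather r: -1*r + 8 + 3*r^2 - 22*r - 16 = 3*r^2 - 23*r - 8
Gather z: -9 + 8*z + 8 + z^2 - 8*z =z^2 - 1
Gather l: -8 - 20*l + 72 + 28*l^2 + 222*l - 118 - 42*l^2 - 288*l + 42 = -14*l^2 - 86*l - 12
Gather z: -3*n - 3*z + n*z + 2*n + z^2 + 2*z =-n + z^2 + z*(n - 1)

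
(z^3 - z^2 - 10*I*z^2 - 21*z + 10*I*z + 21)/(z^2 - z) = z - 10*I - 21/z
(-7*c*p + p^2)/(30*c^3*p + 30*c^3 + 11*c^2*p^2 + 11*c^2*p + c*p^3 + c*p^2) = p*(-7*c + p)/(c*(30*c^2*p + 30*c^2 + 11*c*p^2 + 11*c*p + p^3 + p^2))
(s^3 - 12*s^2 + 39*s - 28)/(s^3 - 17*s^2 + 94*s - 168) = (s - 1)/(s - 6)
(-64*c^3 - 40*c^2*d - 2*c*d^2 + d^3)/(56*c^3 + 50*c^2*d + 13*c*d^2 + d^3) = (-8*c + d)/(7*c + d)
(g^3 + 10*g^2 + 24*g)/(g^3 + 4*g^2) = (g + 6)/g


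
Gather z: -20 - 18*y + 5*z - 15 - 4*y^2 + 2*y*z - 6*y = -4*y^2 - 24*y + z*(2*y + 5) - 35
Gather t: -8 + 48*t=48*t - 8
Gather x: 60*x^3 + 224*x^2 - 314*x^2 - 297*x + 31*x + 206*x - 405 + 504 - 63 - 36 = 60*x^3 - 90*x^2 - 60*x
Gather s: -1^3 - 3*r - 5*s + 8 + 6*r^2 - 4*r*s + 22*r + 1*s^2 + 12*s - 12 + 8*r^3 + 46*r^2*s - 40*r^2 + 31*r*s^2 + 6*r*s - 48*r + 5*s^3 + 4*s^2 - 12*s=8*r^3 - 34*r^2 - 29*r + 5*s^3 + s^2*(31*r + 5) + s*(46*r^2 + 2*r - 5) - 5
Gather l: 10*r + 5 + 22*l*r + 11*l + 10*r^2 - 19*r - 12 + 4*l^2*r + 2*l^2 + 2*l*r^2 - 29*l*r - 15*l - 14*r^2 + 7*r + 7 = l^2*(4*r + 2) + l*(2*r^2 - 7*r - 4) - 4*r^2 - 2*r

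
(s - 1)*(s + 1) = s^2 - 1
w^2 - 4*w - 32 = (w - 8)*(w + 4)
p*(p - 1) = p^2 - p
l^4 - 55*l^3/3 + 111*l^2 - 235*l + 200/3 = (l - 8)*(l - 5)^2*(l - 1/3)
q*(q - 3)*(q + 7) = q^3 + 4*q^2 - 21*q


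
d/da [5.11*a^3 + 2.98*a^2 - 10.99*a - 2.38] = 15.33*a^2 + 5.96*a - 10.99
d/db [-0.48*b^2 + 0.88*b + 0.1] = 0.88 - 0.96*b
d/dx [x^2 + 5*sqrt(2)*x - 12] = 2*x + 5*sqrt(2)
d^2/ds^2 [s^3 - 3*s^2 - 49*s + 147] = 6*s - 6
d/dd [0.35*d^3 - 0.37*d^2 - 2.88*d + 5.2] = 1.05*d^2 - 0.74*d - 2.88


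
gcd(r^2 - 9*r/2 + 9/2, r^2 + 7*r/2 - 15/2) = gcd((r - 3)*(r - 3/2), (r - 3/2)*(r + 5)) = r - 3/2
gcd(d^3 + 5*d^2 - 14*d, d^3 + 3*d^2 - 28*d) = d^2 + 7*d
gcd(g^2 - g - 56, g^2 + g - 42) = g + 7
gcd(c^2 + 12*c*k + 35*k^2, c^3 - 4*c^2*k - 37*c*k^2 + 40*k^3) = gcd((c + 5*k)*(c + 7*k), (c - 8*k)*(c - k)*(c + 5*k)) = c + 5*k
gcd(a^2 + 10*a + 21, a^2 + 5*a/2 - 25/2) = 1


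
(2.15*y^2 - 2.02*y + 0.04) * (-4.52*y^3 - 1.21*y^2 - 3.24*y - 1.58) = -9.718*y^5 + 6.5289*y^4 - 4.7026*y^3 + 3.0994*y^2 + 3.062*y - 0.0632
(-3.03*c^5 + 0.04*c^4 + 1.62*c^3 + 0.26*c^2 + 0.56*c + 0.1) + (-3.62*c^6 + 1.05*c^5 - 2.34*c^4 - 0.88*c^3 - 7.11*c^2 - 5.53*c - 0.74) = -3.62*c^6 - 1.98*c^5 - 2.3*c^4 + 0.74*c^3 - 6.85*c^2 - 4.97*c - 0.64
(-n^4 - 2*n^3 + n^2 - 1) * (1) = -n^4 - 2*n^3 + n^2 - 1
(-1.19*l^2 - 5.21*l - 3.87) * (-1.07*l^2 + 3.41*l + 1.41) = 1.2733*l^4 + 1.5168*l^3 - 15.3031*l^2 - 20.5428*l - 5.4567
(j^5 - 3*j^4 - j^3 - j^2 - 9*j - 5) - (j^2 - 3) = j^5 - 3*j^4 - j^3 - 2*j^2 - 9*j - 2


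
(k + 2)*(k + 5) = k^2 + 7*k + 10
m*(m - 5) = m^2 - 5*m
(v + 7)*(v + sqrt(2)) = v^2 + sqrt(2)*v + 7*v + 7*sqrt(2)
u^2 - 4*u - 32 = (u - 8)*(u + 4)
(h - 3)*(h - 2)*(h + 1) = h^3 - 4*h^2 + h + 6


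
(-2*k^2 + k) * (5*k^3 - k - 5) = -10*k^5 + 5*k^4 + 2*k^3 + 9*k^2 - 5*k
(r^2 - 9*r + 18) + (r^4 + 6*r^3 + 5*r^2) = r^4 + 6*r^3 + 6*r^2 - 9*r + 18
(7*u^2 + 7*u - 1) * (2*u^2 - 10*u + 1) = 14*u^4 - 56*u^3 - 65*u^2 + 17*u - 1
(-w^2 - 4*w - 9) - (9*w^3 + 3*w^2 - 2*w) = -9*w^3 - 4*w^2 - 2*w - 9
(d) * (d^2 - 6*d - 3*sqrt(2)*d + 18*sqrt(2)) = d^3 - 6*d^2 - 3*sqrt(2)*d^2 + 18*sqrt(2)*d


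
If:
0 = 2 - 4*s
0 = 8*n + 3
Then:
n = -3/8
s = 1/2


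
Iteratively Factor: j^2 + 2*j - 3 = (j + 3)*(j - 1)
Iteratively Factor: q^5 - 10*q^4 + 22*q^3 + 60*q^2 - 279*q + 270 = (q - 3)*(q^4 - 7*q^3 + q^2 + 63*q - 90) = (q - 5)*(q - 3)*(q^3 - 2*q^2 - 9*q + 18) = (q - 5)*(q - 3)*(q - 2)*(q^2 - 9) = (q - 5)*(q - 3)*(q - 2)*(q + 3)*(q - 3)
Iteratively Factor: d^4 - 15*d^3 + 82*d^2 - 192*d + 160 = (d - 4)*(d^3 - 11*d^2 + 38*d - 40) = (d - 4)*(d - 2)*(d^2 - 9*d + 20) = (d - 5)*(d - 4)*(d - 2)*(d - 4)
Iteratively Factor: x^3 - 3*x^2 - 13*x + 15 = (x - 5)*(x^2 + 2*x - 3) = (x - 5)*(x + 3)*(x - 1)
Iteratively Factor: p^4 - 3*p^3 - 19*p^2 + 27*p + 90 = (p - 5)*(p^3 + 2*p^2 - 9*p - 18) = (p - 5)*(p + 3)*(p^2 - p - 6) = (p - 5)*(p - 3)*(p + 3)*(p + 2)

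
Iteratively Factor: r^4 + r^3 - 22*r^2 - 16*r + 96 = (r - 2)*(r^3 + 3*r^2 - 16*r - 48) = (r - 2)*(r + 3)*(r^2 - 16) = (r - 2)*(r + 3)*(r + 4)*(r - 4)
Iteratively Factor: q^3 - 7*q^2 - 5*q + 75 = (q - 5)*(q^2 - 2*q - 15) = (q - 5)^2*(q + 3)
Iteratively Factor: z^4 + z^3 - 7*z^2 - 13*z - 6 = (z + 1)*(z^3 - 7*z - 6) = (z + 1)^2*(z^2 - z - 6) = (z + 1)^2*(z + 2)*(z - 3)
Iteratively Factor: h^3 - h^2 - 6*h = (h - 3)*(h^2 + 2*h) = h*(h - 3)*(h + 2)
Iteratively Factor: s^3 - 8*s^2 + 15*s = (s - 3)*(s^2 - 5*s) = (s - 5)*(s - 3)*(s)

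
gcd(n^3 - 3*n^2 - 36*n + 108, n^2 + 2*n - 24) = n + 6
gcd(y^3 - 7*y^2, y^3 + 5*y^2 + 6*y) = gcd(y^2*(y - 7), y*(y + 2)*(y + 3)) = y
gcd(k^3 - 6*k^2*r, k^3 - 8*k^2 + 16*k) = k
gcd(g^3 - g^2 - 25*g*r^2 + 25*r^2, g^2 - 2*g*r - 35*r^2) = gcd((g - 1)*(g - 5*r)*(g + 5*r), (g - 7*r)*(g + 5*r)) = g + 5*r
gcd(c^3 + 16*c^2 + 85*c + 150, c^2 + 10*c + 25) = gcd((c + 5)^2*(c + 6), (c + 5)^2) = c^2 + 10*c + 25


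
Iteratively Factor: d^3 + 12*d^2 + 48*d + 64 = (d + 4)*(d^2 + 8*d + 16) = (d + 4)^2*(d + 4)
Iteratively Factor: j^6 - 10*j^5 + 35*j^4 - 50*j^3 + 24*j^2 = (j - 1)*(j^5 - 9*j^4 + 26*j^3 - 24*j^2) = (j - 3)*(j - 1)*(j^4 - 6*j^3 + 8*j^2) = (j - 3)*(j - 2)*(j - 1)*(j^3 - 4*j^2) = (j - 4)*(j - 3)*(j - 2)*(j - 1)*(j^2) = j*(j - 4)*(j - 3)*(j - 2)*(j - 1)*(j)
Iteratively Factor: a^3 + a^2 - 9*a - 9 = (a + 1)*(a^2 - 9) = (a + 1)*(a + 3)*(a - 3)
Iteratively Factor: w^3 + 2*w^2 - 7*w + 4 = (w + 4)*(w^2 - 2*w + 1) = (w - 1)*(w + 4)*(w - 1)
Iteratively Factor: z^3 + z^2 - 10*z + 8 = (z - 2)*(z^2 + 3*z - 4) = (z - 2)*(z + 4)*(z - 1)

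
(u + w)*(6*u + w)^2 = 36*u^3 + 48*u^2*w + 13*u*w^2 + w^3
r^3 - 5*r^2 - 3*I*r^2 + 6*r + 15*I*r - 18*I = (r - 3)*(r - 2)*(r - 3*I)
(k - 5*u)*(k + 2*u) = k^2 - 3*k*u - 10*u^2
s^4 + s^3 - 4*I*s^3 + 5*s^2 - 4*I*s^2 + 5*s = s*(s + 1)*(s - 5*I)*(s + I)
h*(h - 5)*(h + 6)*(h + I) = h^4 + h^3 + I*h^3 - 30*h^2 + I*h^2 - 30*I*h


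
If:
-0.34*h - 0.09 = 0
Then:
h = -0.26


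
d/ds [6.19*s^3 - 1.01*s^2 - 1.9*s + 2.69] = 18.57*s^2 - 2.02*s - 1.9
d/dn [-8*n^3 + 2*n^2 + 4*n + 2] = -24*n^2 + 4*n + 4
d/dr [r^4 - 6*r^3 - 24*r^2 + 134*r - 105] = 4*r^3 - 18*r^2 - 48*r + 134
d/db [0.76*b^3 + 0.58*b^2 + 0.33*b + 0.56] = 2.28*b^2 + 1.16*b + 0.33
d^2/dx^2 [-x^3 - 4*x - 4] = -6*x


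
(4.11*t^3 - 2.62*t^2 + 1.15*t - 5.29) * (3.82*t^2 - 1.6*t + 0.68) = 15.7002*t^5 - 16.5844*t^4 + 11.3798*t^3 - 23.8294*t^2 + 9.246*t - 3.5972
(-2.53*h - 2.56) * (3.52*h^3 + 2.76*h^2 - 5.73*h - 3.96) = -8.9056*h^4 - 15.994*h^3 + 7.4313*h^2 + 24.6876*h + 10.1376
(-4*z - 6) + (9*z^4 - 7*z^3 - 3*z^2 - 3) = 9*z^4 - 7*z^3 - 3*z^2 - 4*z - 9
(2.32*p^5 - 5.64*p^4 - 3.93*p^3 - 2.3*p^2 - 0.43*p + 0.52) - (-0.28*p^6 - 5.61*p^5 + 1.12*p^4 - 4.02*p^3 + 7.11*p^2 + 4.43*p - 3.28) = 0.28*p^6 + 7.93*p^5 - 6.76*p^4 + 0.0899999999999994*p^3 - 9.41*p^2 - 4.86*p + 3.8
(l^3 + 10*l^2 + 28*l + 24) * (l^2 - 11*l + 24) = l^5 - l^4 - 58*l^3 - 44*l^2 + 408*l + 576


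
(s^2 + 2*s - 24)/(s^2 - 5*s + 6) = (s^2 + 2*s - 24)/(s^2 - 5*s + 6)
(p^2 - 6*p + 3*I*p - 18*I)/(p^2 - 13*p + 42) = (p + 3*I)/(p - 7)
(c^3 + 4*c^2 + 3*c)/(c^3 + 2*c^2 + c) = (c + 3)/(c + 1)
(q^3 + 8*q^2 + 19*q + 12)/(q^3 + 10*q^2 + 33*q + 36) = (q + 1)/(q + 3)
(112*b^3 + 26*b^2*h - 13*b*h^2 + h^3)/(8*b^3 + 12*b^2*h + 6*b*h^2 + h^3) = (56*b^2 - 15*b*h + h^2)/(4*b^2 + 4*b*h + h^2)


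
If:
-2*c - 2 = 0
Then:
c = -1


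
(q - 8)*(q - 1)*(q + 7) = q^3 - 2*q^2 - 55*q + 56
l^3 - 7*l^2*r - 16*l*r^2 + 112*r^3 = (l - 7*r)*(l - 4*r)*(l + 4*r)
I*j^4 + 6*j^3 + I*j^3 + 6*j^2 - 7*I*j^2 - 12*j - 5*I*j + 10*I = (j + 2)*(j - 5*I)*(j - I)*(I*j - I)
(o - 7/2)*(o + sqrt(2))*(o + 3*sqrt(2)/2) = o^3 - 7*o^2/2 + 5*sqrt(2)*o^2/2 - 35*sqrt(2)*o/4 + 3*o - 21/2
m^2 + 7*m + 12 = (m + 3)*(m + 4)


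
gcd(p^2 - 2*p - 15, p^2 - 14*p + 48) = 1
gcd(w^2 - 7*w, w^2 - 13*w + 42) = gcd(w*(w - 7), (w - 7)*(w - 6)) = w - 7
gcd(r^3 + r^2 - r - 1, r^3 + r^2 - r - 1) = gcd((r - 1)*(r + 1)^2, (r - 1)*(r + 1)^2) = r^3 + r^2 - r - 1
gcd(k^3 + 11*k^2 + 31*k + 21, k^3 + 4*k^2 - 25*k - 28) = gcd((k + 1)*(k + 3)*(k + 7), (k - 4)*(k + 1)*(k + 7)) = k^2 + 8*k + 7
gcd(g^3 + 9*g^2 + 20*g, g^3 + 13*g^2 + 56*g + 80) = g^2 + 9*g + 20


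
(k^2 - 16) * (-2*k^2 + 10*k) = -2*k^4 + 10*k^3 + 32*k^2 - 160*k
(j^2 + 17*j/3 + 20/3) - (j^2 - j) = 20*j/3 + 20/3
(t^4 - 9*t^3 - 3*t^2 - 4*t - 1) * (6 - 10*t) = -10*t^5 + 96*t^4 - 24*t^3 + 22*t^2 - 14*t - 6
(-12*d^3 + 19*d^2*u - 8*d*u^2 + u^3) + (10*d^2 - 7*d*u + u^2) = -12*d^3 + 19*d^2*u + 10*d^2 - 8*d*u^2 - 7*d*u + u^3 + u^2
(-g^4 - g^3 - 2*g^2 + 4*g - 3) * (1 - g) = g^5 + g^3 - 6*g^2 + 7*g - 3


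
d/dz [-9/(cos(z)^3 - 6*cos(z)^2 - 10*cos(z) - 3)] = 9*(-3*cos(z)^2 + 12*cos(z) + 10)*sin(z)/((cos(z) + 1)^2*(sin(z)^2 + 7*cos(z) + 2)^2)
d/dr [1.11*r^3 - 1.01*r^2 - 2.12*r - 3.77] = 3.33*r^2 - 2.02*r - 2.12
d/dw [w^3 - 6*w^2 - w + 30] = 3*w^2 - 12*w - 1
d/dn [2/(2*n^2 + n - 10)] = 2*(-4*n - 1)/(2*n^2 + n - 10)^2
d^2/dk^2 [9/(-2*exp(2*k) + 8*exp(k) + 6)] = 18*(-(1 - exp(k))*(-exp(2*k) + 4*exp(k) + 3) + 2*(exp(k) - 2)^2*exp(k))*exp(k)/(-exp(2*k) + 4*exp(k) + 3)^3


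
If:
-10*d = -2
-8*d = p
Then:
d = 1/5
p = -8/5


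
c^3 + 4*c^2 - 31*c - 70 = (c - 5)*(c + 2)*(c + 7)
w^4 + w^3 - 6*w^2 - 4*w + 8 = (w - 2)*(w - 1)*(w + 2)^2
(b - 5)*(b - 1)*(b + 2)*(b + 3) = b^4 - b^3 - 19*b^2 - 11*b + 30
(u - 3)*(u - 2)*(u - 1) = u^3 - 6*u^2 + 11*u - 6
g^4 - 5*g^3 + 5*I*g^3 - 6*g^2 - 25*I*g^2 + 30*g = g*(g - 5)*(g + 2*I)*(g + 3*I)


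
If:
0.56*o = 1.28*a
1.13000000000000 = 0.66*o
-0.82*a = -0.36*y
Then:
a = 0.75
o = 1.71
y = 1.71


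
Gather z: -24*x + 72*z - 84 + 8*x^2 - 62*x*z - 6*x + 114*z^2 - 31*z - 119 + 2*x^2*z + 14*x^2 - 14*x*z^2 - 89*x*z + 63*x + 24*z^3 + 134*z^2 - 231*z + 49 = 22*x^2 + 33*x + 24*z^3 + z^2*(248 - 14*x) + z*(2*x^2 - 151*x - 190) - 154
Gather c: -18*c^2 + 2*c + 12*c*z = -18*c^2 + c*(12*z + 2)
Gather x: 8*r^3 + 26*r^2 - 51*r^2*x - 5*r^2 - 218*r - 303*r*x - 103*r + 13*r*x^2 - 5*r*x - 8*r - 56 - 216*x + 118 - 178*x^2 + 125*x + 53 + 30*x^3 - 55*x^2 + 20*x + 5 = 8*r^3 + 21*r^2 - 329*r + 30*x^3 + x^2*(13*r - 233) + x*(-51*r^2 - 308*r - 71) + 120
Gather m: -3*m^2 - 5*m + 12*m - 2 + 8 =-3*m^2 + 7*m + 6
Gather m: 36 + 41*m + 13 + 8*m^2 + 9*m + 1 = 8*m^2 + 50*m + 50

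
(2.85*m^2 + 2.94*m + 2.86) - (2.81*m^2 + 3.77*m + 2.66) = 0.04*m^2 - 0.83*m + 0.2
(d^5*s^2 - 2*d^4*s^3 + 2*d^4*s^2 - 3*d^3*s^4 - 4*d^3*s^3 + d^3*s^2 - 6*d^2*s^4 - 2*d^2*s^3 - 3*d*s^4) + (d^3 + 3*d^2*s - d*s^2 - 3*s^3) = d^5*s^2 - 2*d^4*s^3 + 2*d^4*s^2 - 3*d^3*s^4 - 4*d^3*s^3 + d^3*s^2 + d^3 - 6*d^2*s^4 - 2*d^2*s^3 + 3*d^2*s - 3*d*s^4 - d*s^2 - 3*s^3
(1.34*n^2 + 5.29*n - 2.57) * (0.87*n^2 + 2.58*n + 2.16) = 1.1658*n^4 + 8.0595*n^3 + 14.3067*n^2 + 4.7958*n - 5.5512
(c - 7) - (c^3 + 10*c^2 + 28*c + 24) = -c^3 - 10*c^2 - 27*c - 31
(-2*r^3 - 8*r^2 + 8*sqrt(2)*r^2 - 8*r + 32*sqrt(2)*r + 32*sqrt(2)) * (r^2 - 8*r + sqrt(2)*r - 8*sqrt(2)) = -2*r^5 + 8*r^4 + 6*sqrt(2)*r^4 - 24*sqrt(2)*r^3 + 72*r^3 - 168*sqrt(2)*r^2 - 448*r - 192*sqrt(2)*r - 512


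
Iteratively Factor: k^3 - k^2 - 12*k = (k + 3)*(k^2 - 4*k) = k*(k + 3)*(k - 4)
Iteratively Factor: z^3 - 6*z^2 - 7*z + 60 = (z - 4)*(z^2 - 2*z - 15) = (z - 4)*(z + 3)*(z - 5)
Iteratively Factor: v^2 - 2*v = (v - 2)*(v)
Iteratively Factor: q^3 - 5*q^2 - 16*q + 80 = (q + 4)*(q^2 - 9*q + 20) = (q - 4)*(q + 4)*(q - 5)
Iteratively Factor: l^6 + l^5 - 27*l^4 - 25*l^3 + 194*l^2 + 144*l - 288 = (l + 4)*(l^5 - 3*l^4 - 15*l^3 + 35*l^2 + 54*l - 72) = (l + 2)*(l + 4)*(l^4 - 5*l^3 - 5*l^2 + 45*l - 36) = (l - 1)*(l + 2)*(l + 4)*(l^3 - 4*l^2 - 9*l + 36) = (l - 3)*(l - 1)*(l + 2)*(l + 4)*(l^2 - l - 12) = (l - 3)*(l - 1)*(l + 2)*(l + 3)*(l + 4)*(l - 4)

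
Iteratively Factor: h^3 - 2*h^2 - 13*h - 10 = (h + 1)*(h^2 - 3*h - 10) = (h + 1)*(h + 2)*(h - 5)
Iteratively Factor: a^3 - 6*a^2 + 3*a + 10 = (a - 5)*(a^2 - a - 2) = (a - 5)*(a - 2)*(a + 1)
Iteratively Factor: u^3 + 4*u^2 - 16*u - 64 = (u + 4)*(u^2 - 16) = (u - 4)*(u + 4)*(u + 4)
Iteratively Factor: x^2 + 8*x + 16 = (x + 4)*(x + 4)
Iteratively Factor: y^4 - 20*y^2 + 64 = (y - 4)*(y^3 + 4*y^2 - 4*y - 16) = (y - 4)*(y - 2)*(y^2 + 6*y + 8) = (y - 4)*(y - 2)*(y + 2)*(y + 4)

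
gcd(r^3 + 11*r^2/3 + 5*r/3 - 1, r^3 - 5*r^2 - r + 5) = r + 1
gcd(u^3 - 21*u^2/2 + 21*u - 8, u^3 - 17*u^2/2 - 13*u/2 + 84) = u - 8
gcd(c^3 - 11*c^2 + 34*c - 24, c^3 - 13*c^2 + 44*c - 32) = c^2 - 5*c + 4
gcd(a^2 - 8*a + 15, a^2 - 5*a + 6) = a - 3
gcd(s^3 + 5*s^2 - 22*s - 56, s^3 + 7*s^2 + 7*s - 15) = 1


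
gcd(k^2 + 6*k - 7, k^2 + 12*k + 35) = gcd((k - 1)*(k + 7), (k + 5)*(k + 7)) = k + 7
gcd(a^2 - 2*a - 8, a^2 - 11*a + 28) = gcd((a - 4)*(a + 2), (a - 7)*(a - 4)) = a - 4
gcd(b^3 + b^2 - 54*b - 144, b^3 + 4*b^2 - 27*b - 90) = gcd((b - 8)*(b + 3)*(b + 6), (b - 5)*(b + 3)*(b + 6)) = b^2 + 9*b + 18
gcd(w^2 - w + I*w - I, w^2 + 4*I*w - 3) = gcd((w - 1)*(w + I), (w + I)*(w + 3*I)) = w + I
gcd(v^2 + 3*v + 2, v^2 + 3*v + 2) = v^2 + 3*v + 2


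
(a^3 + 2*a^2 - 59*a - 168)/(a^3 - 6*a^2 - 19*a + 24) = (a + 7)/(a - 1)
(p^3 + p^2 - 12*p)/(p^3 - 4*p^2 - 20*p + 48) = p*(p - 3)/(p^2 - 8*p + 12)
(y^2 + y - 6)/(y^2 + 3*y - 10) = (y + 3)/(y + 5)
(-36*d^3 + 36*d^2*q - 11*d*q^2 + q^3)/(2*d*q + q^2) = (-36*d^3 + 36*d^2*q - 11*d*q^2 + q^3)/(q*(2*d + q))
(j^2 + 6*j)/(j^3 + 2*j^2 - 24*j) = 1/(j - 4)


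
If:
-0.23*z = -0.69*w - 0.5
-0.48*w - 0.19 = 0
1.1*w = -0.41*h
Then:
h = 1.06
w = -0.40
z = 0.99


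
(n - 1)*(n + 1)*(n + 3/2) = n^3 + 3*n^2/2 - n - 3/2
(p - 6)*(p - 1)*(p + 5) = p^3 - 2*p^2 - 29*p + 30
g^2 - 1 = (g - 1)*(g + 1)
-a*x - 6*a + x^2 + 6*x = (-a + x)*(x + 6)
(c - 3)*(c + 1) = c^2 - 2*c - 3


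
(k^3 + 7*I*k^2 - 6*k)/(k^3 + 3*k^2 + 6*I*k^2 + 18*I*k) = (k + I)/(k + 3)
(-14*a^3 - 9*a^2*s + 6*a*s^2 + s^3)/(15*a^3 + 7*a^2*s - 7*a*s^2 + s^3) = (-14*a^2 + 5*a*s + s^2)/(15*a^2 - 8*a*s + s^2)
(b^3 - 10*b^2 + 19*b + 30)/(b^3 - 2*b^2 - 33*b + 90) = (b^2 - 5*b - 6)/(b^2 + 3*b - 18)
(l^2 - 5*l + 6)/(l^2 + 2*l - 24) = (l^2 - 5*l + 6)/(l^2 + 2*l - 24)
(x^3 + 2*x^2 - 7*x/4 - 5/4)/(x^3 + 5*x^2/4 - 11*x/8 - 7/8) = 2*(2*x + 5)/(4*x + 7)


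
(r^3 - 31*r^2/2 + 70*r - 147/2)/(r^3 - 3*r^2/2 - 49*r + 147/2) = (r - 7)/(r + 7)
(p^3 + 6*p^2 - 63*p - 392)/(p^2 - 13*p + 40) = (p^2 + 14*p + 49)/(p - 5)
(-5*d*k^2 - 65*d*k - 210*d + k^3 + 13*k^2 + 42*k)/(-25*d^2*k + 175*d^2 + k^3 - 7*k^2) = (k^2 + 13*k + 42)/(5*d*k - 35*d + k^2 - 7*k)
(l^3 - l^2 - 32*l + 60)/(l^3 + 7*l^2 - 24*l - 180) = (l - 2)/(l + 6)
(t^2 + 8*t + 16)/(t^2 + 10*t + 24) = (t + 4)/(t + 6)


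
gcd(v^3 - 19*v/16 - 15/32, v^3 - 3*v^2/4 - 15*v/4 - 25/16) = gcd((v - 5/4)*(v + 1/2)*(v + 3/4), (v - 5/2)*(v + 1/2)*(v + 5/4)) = v + 1/2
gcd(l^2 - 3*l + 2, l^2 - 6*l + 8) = l - 2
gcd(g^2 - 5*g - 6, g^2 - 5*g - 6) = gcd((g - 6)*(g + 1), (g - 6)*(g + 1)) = g^2 - 5*g - 6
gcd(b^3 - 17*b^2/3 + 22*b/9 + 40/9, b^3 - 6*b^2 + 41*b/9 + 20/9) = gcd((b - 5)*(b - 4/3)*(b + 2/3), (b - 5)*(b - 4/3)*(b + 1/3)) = b^2 - 19*b/3 + 20/3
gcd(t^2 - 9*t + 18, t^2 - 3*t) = t - 3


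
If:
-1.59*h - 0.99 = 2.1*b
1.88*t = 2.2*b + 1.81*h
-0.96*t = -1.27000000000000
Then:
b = -18.96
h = 24.43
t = 1.32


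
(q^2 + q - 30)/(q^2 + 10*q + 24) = (q - 5)/(q + 4)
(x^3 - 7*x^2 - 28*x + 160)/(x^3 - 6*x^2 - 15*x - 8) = (x^2 + x - 20)/(x^2 + 2*x + 1)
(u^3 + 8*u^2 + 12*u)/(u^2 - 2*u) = (u^2 + 8*u + 12)/(u - 2)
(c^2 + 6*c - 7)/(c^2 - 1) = (c + 7)/(c + 1)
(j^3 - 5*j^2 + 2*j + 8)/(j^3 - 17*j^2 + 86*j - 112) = (j^2 - 3*j - 4)/(j^2 - 15*j + 56)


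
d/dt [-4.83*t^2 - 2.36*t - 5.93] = -9.66*t - 2.36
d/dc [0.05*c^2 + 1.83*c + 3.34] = 0.1*c + 1.83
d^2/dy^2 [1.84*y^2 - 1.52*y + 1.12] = 3.68000000000000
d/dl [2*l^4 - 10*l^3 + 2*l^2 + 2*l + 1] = 8*l^3 - 30*l^2 + 4*l + 2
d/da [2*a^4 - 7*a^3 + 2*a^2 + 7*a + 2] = 8*a^3 - 21*a^2 + 4*a + 7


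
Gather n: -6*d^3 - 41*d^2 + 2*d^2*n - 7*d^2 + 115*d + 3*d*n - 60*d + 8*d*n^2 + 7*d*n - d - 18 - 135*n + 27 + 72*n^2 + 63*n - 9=-6*d^3 - 48*d^2 + 54*d + n^2*(8*d + 72) + n*(2*d^2 + 10*d - 72)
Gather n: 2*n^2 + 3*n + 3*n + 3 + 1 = 2*n^2 + 6*n + 4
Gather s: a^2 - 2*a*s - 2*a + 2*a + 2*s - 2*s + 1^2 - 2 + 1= a^2 - 2*a*s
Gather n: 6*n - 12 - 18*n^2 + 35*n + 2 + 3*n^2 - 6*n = -15*n^2 + 35*n - 10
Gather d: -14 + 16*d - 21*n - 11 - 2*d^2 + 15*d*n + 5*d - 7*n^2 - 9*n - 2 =-2*d^2 + d*(15*n + 21) - 7*n^2 - 30*n - 27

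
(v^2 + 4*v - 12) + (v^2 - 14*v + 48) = 2*v^2 - 10*v + 36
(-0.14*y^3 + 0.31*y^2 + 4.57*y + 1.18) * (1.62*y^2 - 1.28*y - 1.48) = -0.2268*y^5 + 0.6814*y^4 + 7.2138*y^3 - 4.3968*y^2 - 8.274*y - 1.7464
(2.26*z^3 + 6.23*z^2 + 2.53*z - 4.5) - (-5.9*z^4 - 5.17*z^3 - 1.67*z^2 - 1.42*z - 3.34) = 5.9*z^4 + 7.43*z^3 + 7.9*z^2 + 3.95*z - 1.16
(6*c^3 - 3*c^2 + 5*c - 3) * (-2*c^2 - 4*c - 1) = -12*c^5 - 18*c^4 - 4*c^3 - 11*c^2 + 7*c + 3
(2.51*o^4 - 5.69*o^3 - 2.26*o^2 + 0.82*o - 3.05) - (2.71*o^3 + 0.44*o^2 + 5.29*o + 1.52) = 2.51*o^4 - 8.4*o^3 - 2.7*o^2 - 4.47*o - 4.57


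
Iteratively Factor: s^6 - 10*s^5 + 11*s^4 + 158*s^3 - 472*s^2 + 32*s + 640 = (s - 5)*(s^5 - 5*s^4 - 14*s^3 + 88*s^2 - 32*s - 128) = (s - 5)*(s - 4)*(s^4 - s^3 - 18*s^2 + 16*s + 32) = (s - 5)*(s - 4)*(s - 2)*(s^3 + s^2 - 16*s - 16) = (s - 5)*(s - 4)^2*(s - 2)*(s^2 + 5*s + 4) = (s - 5)*(s - 4)^2*(s - 2)*(s + 1)*(s + 4)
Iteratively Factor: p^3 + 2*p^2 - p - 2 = (p - 1)*(p^2 + 3*p + 2) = (p - 1)*(p + 2)*(p + 1)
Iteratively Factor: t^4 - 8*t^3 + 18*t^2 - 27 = (t - 3)*(t^3 - 5*t^2 + 3*t + 9) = (t - 3)*(t + 1)*(t^2 - 6*t + 9) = (t - 3)^2*(t + 1)*(t - 3)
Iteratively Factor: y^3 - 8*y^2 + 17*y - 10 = (y - 5)*(y^2 - 3*y + 2) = (y - 5)*(y - 1)*(y - 2)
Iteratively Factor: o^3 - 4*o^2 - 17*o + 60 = (o + 4)*(o^2 - 8*o + 15) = (o - 3)*(o + 4)*(o - 5)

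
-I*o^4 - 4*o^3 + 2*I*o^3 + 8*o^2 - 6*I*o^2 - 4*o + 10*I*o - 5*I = (o - 1)^2*(o - 5*I)*(-I*o + 1)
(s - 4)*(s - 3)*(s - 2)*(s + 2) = s^4 - 7*s^3 + 8*s^2 + 28*s - 48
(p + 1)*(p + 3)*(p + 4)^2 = p^4 + 12*p^3 + 51*p^2 + 88*p + 48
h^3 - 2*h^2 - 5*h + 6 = (h - 3)*(h - 1)*(h + 2)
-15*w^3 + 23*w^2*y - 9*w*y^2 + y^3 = (-5*w + y)*(-3*w + y)*(-w + y)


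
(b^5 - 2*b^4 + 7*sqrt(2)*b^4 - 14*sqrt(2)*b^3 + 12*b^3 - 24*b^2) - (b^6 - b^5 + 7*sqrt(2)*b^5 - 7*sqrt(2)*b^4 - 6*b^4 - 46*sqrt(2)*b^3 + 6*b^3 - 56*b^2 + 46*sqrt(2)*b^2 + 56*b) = -b^6 - 7*sqrt(2)*b^5 + 2*b^5 + 4*b^4 + 14*sqrt(2)*b^4 + 6*b^3 + 32*sqrt(2)*b^3 - 46*sqrt(2)*b^2 + 32*b^2 - 56*b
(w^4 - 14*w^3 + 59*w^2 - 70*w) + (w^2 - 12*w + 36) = w^4 - 14*w^3 + 60*w^2 - 82*w + 36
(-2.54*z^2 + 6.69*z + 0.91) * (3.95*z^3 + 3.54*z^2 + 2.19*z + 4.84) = -10.033*z^5 + 17.4339*z^4 + 21.7145*z^3 + 5.5789*z^2 + 34.3725*z + 4.4044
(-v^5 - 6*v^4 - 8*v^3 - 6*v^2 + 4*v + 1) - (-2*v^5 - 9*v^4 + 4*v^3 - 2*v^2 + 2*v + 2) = v^5 + 3*v^4 - 12*v^3 - 4*v^2 + 2*v - 1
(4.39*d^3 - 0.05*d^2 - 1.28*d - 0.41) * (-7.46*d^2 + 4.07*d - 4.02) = -32.7494*d^5 + 18.2403*d^4 - 8.30249999999999*d^3 - 1.95*d^2 + 3.4769*d + 1.6482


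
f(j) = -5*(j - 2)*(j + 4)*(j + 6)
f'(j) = -5*(j - 2)*(j + 4) - 5*(j - 2)*(j + 6) - 5*(j + 4)*(j + 6)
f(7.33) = -4024.92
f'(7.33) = -1412.33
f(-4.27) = -14.64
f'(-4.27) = 48.11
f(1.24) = 144.16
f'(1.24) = -142.26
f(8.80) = -6440.96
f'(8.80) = -1885.60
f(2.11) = -27.25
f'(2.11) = -255.58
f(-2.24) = 140.29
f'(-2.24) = 83.94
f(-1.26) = 211.70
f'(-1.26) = 56.99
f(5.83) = -2226.93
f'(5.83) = -996.23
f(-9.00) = 825.00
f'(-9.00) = -515.00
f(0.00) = 240.00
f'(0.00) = -20.00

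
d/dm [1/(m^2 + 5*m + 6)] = (-2*m - 5)/(m^2 + 5*m + 6)^2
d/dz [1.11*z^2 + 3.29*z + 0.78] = 2.22*z + 3.29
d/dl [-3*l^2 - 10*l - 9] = -6*l - 10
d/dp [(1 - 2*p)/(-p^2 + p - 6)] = (-2*p^2 + 2*p + 11)/(p^4 - 2*p^3 + 13*p^2 - 12*p + 36)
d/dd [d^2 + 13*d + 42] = 2*d + 13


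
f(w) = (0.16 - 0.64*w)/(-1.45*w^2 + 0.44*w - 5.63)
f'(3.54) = -0.01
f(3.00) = 0.10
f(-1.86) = -0.12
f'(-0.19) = 0.10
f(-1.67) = -0.12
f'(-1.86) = -0.00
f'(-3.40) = -0.02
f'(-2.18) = -0.01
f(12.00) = 0.04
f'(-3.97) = -0.01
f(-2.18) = -0.12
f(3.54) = 0.09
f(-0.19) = -0.05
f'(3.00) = -0.01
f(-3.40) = -0.10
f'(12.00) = -0.00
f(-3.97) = -0.09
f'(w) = (0.16 - 0.64*w)*(2.9*w - 0.44)/(-1.45*w^2 + 0.44*w - 5.63)^2 - 0.64/(-1.45*w^2 + 0.44*w - 5.63) = (-0.928*w^2 + 0.464*w + 3.5328)/(2.1025*w^4 - 1.276*w^3 + 16.5206*w^2 - 4.9544*w + 31.6969)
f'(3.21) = -0.01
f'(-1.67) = 0.00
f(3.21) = 0.10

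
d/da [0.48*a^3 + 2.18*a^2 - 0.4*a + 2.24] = 1.44*a^2 + 4.36*a - 0.4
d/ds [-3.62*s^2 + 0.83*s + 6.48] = 0.83 - 7.24*s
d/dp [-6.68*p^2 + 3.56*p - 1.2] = 3.56 - 13.36*p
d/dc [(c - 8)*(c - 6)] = 2*c - 14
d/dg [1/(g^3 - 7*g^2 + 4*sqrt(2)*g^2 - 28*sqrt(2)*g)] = (-3*g^2 - 8*sqrt(2)*g + 14*g + 28*sqrt(2))/(g^2*(g^2 - 7*g + 4*sqrt(2)*g - 28*sqrt(2))^2)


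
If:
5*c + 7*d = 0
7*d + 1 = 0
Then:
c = 1/5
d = -1/7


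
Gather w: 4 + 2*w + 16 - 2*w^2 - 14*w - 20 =-2*w^2 - 12*w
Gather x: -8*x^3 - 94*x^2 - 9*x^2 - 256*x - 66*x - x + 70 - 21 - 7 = -8*x^3 - 103*x^2 - 323*x + 42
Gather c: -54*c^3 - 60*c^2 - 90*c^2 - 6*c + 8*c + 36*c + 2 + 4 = -54*c^3 - 150*c^2 + 38*c + 6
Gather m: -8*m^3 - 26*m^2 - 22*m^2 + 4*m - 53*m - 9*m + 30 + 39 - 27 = -8*m^3 - 48*m^2 - 58*m + 42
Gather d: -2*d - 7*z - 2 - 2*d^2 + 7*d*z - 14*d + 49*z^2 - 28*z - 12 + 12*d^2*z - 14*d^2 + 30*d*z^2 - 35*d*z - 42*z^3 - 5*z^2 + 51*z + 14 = d^2*(12*z - 16) + d*(30*z^2 - 28*z - 16) - 42*z^3 + 44*z^2 + 16*z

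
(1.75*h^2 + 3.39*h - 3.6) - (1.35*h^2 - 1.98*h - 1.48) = 0.4*h^2 + 5.37*h - 2.12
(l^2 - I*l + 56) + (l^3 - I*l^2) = l^3 + l^2 - I*l^2 - I*l + 56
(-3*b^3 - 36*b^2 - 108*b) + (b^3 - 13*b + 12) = -2*b^3 - 36*b^2 - 121*b + 12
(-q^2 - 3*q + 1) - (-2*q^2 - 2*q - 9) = q^2 - q + 10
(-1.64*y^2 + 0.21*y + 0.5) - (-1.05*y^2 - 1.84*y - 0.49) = -0.59*y^2 + 2.05*y + 0.99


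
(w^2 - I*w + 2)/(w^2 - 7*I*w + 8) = (w - 2*I)/(w - 8*I)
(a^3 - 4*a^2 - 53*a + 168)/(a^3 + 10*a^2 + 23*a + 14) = (a^2 - 11*a + 24)/(a^2 + 3*a + 2)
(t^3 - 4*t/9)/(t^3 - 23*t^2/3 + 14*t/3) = (t + 2/3)/(t - 7)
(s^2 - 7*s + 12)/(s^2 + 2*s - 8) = (s^2 - 7*s + 12)/(s^2 + 2*s - 8)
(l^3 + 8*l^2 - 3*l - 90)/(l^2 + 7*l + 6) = (l^2 + 2*l - 15)/(l + 1)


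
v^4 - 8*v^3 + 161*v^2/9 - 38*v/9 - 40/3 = (v - 4)*(v - 3)*(v - 5/3)*(v + 2/3)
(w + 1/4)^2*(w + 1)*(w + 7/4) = w^4 + 13*w^3/4 + 51*w^2/16 + 67*w/64 + 7/64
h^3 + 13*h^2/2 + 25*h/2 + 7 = (h + 1)*(h + 2)*(h + 7/2)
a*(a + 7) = a^2 + 7*a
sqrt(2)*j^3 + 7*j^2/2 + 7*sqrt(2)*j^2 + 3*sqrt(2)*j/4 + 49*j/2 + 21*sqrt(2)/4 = (j + 7)*(j + 3*sqrt(2)/2)*(sqrt(2)*j + 1/2)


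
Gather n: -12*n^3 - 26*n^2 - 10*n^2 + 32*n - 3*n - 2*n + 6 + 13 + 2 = -12*n^3 - 36*n^2 + 27*n + 21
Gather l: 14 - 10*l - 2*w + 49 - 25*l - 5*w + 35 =-35*l - 7*w + 98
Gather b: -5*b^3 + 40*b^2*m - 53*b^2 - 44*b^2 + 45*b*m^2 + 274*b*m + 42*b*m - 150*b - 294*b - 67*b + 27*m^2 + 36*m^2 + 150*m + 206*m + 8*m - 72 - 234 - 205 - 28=-5*b^3 + b^2*(40*m - 97) + b*(45*m^2 + 316*m - 511) + 63*m^2 + 364*m - 539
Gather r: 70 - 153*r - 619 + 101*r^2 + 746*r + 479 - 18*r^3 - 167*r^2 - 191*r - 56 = -18*r^3 - 66*r^2 + 402*r - 126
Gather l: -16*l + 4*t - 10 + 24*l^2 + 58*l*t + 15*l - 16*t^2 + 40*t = 24*l^2 + l*(58*t - 1) - 16*t^2 + 44*t - 10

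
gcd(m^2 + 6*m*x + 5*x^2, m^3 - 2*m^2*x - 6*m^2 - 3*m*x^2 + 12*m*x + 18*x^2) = m + x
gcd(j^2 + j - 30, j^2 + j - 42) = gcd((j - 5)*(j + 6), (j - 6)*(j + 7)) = 1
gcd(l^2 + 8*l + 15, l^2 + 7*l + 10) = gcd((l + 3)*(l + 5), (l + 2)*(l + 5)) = l + 5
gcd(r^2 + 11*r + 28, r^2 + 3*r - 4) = r + 4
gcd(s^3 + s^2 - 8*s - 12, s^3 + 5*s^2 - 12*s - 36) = s^2 - s - 6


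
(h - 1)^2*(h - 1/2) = h^3 - 5*h^2/2 + 2*h - 1/2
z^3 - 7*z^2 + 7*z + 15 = (z - 5)*(z - 3)*(z + 1)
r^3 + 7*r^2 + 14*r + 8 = (r + 1)*(r + 2)*(r + 4)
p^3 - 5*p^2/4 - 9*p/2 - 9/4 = (p - 3)*(p + 3/4)*(p + 1)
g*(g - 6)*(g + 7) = g^3 + g^2 - 42*g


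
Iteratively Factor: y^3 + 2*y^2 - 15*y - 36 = (y + 3)*(y^2 - y - 12) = (y + 3)^2*(y - 4)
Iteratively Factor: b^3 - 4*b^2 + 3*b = (b)*(b^2 - 4*b + 3) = b*(b - 3)*(b - 1)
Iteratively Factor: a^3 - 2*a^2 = (a)*(a^2 - 2*a) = a*(a - 2)*(a)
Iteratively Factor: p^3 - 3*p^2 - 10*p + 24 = (p - 4)*(p^2 + p - 6) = (p - 4)*(p - 2)*(p + 3)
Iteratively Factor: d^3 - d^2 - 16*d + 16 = (d - 1)*(d^2 - 16) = (d - 1)*(d + 4)*(d - 4)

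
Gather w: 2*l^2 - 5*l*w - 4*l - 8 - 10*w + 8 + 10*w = 2*l^2 - 5*l*w - 4*l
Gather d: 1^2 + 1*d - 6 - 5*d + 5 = -4*d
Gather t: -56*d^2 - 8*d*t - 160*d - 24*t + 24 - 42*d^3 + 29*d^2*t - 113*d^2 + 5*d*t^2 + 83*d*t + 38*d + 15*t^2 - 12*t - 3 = -42*d^3 - 169*d^2 - 122*d + t^2*(5*d + 15) + t*(29*d^2 + 75*d - 36) + 21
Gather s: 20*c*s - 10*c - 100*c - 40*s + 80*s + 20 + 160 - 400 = -110*c + s*(20*c + 40) - 220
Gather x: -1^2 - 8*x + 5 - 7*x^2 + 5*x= -7*x^2 - 3*x + 4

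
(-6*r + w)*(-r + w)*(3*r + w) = 18*r^3 - 15*r^2*w - 4*r*w^2 + w^3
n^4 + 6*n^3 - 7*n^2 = n^2*(n - 1)*(n + 7)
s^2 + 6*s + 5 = (s + 1)*(s + 5)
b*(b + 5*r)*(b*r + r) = b^3*r + 5*b^2*r^2 + b^2*r + 5*b*r^2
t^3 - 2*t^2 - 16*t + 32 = (t - 4)*(t - 2)*(t + 4)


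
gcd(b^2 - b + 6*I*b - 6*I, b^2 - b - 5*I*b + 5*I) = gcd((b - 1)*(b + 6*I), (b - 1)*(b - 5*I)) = b - 1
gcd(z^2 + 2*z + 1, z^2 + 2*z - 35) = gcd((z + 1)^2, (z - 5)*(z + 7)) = 1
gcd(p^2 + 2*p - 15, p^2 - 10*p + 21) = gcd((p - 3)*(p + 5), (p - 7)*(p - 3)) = p - 3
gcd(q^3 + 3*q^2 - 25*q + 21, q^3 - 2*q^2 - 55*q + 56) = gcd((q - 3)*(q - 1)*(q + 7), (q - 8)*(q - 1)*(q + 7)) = q^2 + 6*q - 7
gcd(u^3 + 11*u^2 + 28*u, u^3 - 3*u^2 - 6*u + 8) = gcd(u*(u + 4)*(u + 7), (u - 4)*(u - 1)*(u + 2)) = 1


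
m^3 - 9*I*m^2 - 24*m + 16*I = (m - 4*I)^2*(m - I)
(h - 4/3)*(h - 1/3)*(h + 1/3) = h^3 - 4*h^2/3 - h/9 + 4/27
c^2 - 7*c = c*(c - 7)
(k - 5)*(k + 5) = k^2 - 25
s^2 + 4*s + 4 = (s + 2)^2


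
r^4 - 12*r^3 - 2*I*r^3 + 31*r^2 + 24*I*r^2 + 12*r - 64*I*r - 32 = (r - 8)*(r - 4)*(r - I)^2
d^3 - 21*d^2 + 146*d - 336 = (d - 8)*(d - 7)*(d - 6)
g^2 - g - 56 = (g - 8)*(g + 7)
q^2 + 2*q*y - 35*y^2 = (q - 5*y)*(q + 7*y)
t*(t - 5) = t^2 - 5*t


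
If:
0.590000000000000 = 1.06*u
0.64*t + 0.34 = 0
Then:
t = -0.53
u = 0.56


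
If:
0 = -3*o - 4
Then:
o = -4/3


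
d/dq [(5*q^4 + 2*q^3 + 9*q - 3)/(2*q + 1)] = (30*q^4 + 28*q^3 + 6*q^2 + 15)/(4*q^2 + 4*q + 1)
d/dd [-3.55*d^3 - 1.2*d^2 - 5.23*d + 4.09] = -10.65*d^2 - 2.4*d - 5.23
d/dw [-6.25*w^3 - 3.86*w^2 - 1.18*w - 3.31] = -18.75*w^2 - 7.72*w - 1.18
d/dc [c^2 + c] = 2*c + 1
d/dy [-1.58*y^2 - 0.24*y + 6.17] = -3.16*y - 0.24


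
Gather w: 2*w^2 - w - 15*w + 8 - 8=2*w^2 - 16*w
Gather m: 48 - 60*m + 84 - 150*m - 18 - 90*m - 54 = 60 - 300*m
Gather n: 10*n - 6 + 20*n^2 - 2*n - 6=20*n^2 + 8*n - 12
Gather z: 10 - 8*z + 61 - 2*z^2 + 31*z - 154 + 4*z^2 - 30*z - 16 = 2*z^2 - 7*z - 99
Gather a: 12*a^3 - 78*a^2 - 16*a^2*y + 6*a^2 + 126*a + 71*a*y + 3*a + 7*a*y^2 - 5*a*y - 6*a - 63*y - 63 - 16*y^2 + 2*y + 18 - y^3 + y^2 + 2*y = 12*a^3 + a^2*(-16*y - 72) + a*(7*y^2 + 66*y + 123) - y^3 - 15*y^2 - 59*y - 45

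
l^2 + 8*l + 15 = (l + 3)*(l + 5)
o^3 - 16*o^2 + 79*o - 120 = (o - 8)*(o - 5)*(o - 3)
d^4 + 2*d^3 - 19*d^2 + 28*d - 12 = (d - 2)*(d - 1)^2*(d + 6)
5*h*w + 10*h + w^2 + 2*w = (5*h + w)*(w + 2)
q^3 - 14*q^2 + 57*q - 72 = (q - 8)*(q - 3)^2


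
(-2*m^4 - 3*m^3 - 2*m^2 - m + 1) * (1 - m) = 2*m^5 + m^4 - m^3 - m^2 - 2*m + 1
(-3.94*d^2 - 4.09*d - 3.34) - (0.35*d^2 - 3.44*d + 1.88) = -4.29*d^2 - 0.65*d - 5.22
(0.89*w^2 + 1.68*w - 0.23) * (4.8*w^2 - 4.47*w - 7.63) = 4.272*w^4 + 4.0857*w^3 - 15.4043*w^2 - 11.7903*w + 1.7549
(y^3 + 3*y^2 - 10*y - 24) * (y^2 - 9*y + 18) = y^5 - 6*y^4 - 19*y^3 + 120*y^2 + 36*y - 432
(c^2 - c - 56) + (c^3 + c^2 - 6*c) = c^3 + 2*c^2 - 7*c - 56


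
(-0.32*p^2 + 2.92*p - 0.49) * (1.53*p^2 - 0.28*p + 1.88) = -0.4896*p^4 + 4.5572*p^3 - 2.1689*p^2 + 5.6268*p - 0.9212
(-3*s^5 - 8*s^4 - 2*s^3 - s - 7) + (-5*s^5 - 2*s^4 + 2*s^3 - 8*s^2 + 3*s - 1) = -8*s^5 - 10*s^4 - 8*s^2 + 2*s - 8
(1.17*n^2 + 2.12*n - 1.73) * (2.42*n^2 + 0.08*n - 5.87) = 2.8314*n^4 + 5.224*n^3 - 10.8849*n^2 - 12.5828*n + 10.1551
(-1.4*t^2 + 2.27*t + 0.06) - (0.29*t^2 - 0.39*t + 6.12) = -1.69*t^2 + 2.66*t - 6.06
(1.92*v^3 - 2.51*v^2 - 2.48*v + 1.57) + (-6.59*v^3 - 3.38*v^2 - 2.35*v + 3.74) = -4.67*v^3 - 5.89*v^2 - 4.83*v + 5.31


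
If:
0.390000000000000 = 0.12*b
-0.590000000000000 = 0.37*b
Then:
No Solution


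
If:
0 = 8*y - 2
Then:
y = 1/4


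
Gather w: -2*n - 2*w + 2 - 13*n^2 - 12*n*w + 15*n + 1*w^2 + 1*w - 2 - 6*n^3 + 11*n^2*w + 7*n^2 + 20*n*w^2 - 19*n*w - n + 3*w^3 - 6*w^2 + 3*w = -6*n^3 - 6*n^2 + 12*n + 3*w^3 + w^2*(20*n - 5) + w*(11*n^2 - 31*n + 2)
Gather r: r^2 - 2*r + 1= r^2 - 2*r + 1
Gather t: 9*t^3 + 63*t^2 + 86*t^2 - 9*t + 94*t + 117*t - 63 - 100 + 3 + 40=9*t^3 + 149*t^2 + 202*t - 120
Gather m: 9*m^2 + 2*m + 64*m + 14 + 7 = 9*m^2 + 66*m + 21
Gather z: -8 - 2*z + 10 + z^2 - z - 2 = z^2 - 3*z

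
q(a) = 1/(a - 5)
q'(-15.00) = 0.00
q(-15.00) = -0.05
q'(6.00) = -1.00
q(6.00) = 1.00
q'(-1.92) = -0.02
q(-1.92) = -0.14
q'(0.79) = -0.06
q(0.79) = -0.24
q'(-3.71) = -0.01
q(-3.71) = -0.11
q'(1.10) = -0.07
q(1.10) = -0.26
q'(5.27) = -13.72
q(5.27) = 3.70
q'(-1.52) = -0.02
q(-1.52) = -0.15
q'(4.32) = -2.16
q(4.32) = -1.47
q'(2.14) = -0.12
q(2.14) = -0.35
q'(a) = -1/(a - 5)^2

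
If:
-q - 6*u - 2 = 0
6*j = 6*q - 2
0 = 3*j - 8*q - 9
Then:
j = -7/3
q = -2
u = 0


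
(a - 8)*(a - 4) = a^2 - 12*a + 32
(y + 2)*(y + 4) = y^2 + 6*y + 8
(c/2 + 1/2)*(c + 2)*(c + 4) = c^3/2 + 7*c^2/2 + 7*c + 4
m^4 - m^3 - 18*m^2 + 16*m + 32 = (m - 4)*(m - 2)*(m + 1)*(m + 4)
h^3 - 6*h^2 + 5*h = h*(h - 5)*(h - 1)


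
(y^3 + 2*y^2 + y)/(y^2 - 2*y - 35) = y*(y^2 + 2*y + 1)/(y^2 - 2*y - 35)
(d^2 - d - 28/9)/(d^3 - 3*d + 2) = (d^2 - d - 28/9)/(d^3 - 3*d + 2)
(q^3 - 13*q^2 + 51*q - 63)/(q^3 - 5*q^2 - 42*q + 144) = (q^2 - 10*q + 21)/(q^2 - 2*q - 48)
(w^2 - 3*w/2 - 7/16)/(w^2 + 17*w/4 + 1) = (w - 7/4)/(w + 4)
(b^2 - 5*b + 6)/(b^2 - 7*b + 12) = (b - 2)/(b - 4)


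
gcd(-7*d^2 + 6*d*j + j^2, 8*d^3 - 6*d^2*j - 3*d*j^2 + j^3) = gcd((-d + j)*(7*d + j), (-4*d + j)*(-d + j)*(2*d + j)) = d - j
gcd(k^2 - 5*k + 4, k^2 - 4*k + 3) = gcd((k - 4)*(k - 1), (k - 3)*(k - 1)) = k - 1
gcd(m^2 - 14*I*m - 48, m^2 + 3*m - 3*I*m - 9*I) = 1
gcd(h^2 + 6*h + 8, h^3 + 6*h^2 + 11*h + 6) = h + 2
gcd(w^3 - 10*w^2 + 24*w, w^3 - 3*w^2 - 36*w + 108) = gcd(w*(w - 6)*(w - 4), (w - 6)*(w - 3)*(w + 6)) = w - 6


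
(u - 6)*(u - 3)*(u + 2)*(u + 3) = u^4 - 4*u^3 - 21*u^2 + 36*u + 108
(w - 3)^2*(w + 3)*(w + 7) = w^4 + 4*w^3 - 30*w^2 - 36*w + 189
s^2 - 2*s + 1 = (s - 1)^2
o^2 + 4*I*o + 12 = (o - 2*I)*(o + 6*I)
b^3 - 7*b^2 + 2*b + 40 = (b - 5)*(b - 4)*(b + 2)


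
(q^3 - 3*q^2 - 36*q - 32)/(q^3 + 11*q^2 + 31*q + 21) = (q^2 - 4*q - 32)/(q^2 + 10*q + 21)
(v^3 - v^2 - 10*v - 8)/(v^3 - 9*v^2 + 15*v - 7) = (v^3 - v^2 - 10*v - 8)/(v^3 - 9*v^2 + 15*v - 7)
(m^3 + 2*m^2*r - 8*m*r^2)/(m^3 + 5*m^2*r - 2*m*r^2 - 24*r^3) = m/(m + 3*r)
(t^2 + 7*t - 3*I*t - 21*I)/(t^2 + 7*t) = (t - 3*I)/t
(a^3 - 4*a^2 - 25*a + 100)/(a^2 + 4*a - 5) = (a^2 - 9*a + 20)/(a - 1)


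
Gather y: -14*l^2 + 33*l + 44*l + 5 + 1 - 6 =-14*l^2 + 77*l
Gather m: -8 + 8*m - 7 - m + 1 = 7*m - 14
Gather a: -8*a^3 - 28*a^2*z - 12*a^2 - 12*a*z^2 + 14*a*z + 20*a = -8*a^3 + a^2*(-28*z - 12) + a*(-12*z^2 + 14*z + 20)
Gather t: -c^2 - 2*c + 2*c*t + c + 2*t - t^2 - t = -c^2 - c - t^2 + t*(2*c + 1)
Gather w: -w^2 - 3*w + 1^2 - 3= -w^2 - 3*w - 2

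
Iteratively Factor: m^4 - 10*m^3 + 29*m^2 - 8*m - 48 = (m - 4)*(m^3 - 6*m^2 + 5*m + 12) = (m - 4)^2*(m^2 - 2*m - 3) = (m - 4)^2*(m + 1)*(m - 3)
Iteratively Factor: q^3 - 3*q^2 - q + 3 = (q + 1)*(q^2 - 4*q + 3) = (q - 3)*(q + 1)*(q - 1)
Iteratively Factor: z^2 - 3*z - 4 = (z - 4)*(z + 1)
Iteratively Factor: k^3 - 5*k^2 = (k)*(k^2 - 5*k) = k*(k - 5)*(k)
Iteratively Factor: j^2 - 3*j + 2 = (j - 2)*(j - 1)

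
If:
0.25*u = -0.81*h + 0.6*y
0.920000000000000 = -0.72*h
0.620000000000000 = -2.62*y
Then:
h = -1.28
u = 3.57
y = -0.24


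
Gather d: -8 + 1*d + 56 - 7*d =48 - 6*d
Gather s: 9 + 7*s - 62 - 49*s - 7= -42*s - 60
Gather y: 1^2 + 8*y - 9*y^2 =-9*y^2 + 8*y + 1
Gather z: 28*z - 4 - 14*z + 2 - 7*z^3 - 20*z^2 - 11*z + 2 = -7*z^3 - 20*z^2 + 3*z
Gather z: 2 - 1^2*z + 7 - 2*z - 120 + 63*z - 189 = 60*z - 300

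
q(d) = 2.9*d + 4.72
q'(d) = 2.90000000000000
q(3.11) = 13.74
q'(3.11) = 2.90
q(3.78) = 15.68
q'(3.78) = 2.90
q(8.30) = 28.79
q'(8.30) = 2.90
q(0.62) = 6.52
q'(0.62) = 2.90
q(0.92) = 7.39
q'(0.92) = 2.90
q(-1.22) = 1.18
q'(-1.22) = 2.90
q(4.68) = 18.29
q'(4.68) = 2.90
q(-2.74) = -3.23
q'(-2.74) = 2.90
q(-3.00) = -3.98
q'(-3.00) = 2.90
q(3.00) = 13.42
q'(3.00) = 2.90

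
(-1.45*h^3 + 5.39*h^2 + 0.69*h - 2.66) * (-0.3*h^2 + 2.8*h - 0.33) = 0.435*h^5 - 5.677*h^4 + 15.3635*h^3 + 0.9513*h^2 - 7.6757*h + 0.8778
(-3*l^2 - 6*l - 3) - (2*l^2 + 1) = -5*l^2 - 6*l - 4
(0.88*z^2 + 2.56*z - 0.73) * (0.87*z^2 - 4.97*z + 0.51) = 0.7656*z^4 - 2.1464*z^3 - 12.9095*z^2 + 4.9337*z - 0.3723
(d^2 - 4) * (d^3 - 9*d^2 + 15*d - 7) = d^5 - 9*d^4 + 11*d^3 + 29*d^2 - 60*d + 28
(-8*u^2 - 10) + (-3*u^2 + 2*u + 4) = -11*u^2 + 2*u - 6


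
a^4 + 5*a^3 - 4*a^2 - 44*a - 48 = (a - 3)*(a + 2)^2*(a + 4)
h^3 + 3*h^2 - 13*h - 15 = (h - 3)*(h + 1)*(h + 5)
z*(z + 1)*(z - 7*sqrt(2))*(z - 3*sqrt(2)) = z^4 - 10*sqrt(2)*z^3 + z^3 - 10*sqrt(2)*z^2 + 42*z^2 + 42*z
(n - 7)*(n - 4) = n^2 - 11*n + 28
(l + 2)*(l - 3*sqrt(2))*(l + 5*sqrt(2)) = l^3 + 2*l^2 + 2*sqrt(2)*l^2 - 30*l + 4*sqrt(2)*l - 60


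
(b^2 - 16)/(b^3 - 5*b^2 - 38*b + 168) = (b + 4)/(b^2 - b - 42)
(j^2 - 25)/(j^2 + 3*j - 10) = (j - 5)/(j - 2)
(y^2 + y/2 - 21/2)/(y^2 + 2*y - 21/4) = 2*(y - 3)/(2*y - 3)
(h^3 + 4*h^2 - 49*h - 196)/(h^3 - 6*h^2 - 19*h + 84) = (h + 7)/(h - 3)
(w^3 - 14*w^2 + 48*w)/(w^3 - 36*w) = (w - 8)/(w + 6)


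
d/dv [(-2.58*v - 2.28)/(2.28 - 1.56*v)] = (21.521376 - 14.725152*v)/(1.56*v - 2.28)^3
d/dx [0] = 0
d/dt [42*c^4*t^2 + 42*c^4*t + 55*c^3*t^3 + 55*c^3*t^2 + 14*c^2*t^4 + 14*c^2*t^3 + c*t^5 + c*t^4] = c*(84*c^3*t + 42*c^3 + 165*c^2*t^2 + 110*c^2*t + 56*c*t^3 + 42*c*t^2 + 5*t^4 + 4*t^3)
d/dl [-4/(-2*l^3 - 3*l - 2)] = 12*(-2*l^2 - 1)/(2*l^3 + 3*l + 2)^2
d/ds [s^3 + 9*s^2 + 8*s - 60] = 3*s^2 + 18*s + 8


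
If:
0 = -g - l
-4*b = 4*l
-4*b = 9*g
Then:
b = 0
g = 0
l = 0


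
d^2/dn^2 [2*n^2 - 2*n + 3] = 4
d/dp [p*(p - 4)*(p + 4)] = 3*p^2 - 16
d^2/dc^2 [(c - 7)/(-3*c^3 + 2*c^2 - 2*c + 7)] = 2*(-(c - 7)*(9*c^2 - 4*c + 2)^2 + (9*c^2 - 4*c + (c - 7)*(9*c - 2) + 2)*(3*c^3 - 2*c^2 + 2*c - 7))/(3*c^3 - 2*c^2 + 2*c - 7)^3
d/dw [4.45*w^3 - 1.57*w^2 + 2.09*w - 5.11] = 13.35*w^2 - 3.14*w + 2.09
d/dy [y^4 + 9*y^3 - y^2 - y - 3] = 4*y^3 + 27*y^2 - 2*y - 1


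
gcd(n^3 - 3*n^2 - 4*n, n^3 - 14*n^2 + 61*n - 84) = n - 4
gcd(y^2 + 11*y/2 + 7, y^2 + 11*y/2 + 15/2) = 1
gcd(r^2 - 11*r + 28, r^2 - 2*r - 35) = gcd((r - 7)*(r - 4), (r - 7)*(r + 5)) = r - 7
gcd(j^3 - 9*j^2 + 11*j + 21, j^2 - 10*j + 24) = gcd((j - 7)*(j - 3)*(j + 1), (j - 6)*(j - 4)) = 1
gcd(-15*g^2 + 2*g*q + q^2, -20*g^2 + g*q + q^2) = 5*g + q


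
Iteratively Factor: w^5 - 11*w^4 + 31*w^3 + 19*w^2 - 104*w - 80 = (w - 5)*(w^4 - 6*w^3 + w^2 + 24*w + 16) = (w - 5)*(w + 1)*(w^3 - 7*w^2 + 8*w + 16) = (w - 5)*(w - 4)*(w + 1)*(w^2 - 3*w - 4) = (w - 5)*(w - 4)^2*(w + 1)*(w + 1)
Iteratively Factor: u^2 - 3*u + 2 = (u - 2)*(u - 1)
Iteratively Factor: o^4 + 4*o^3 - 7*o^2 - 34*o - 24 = (o + 1)*(o^3 + 3*o^2 - 10*o - 24) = (o + 1)*(o + 2)*(o^2 + o - 12) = (o + 1)*(o + 2)*(o + 4)*(o - 3)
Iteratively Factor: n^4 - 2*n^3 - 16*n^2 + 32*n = (n - 4)*(n^3 + 2*n^2 - 8*n) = (n - 4)*(n + 4)*(n^2 - 2*n) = n*(n - 4)*(n + 4)*(n - 2)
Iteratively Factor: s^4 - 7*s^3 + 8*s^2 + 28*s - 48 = (s + 2)*(s^3 - 9*s^2 + 26*s - 24) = (s - 3)*(s + 2)*(s^2 - 6*s + 8) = (s - 4)*(s - 3)*(s + 2)*(s - 2)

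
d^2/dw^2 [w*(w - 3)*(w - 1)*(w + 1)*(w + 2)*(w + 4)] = 30*w^4 + 60*w^3 - 132*w^2 - 162*w + 20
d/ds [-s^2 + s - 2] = 1 - 2*s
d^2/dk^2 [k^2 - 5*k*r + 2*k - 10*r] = 2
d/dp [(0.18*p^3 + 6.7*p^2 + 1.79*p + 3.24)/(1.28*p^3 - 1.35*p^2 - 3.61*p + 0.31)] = (1.11022302462516e-16*p^5 - 8.819*p^4 - 5.882*p^3 - 34.0447*p^2 + 12.902*p + 12.2513)/(1.6384*p^6 - 3.456*p^5 - 7.4191*p^4 + 10.5406*p^3 + 12.1951*p^2 - 2.2382*p + 0.0961)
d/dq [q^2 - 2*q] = 2*q - 2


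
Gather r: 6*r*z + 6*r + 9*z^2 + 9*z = r*(6*z + 6) + 9*z^2 + 9*z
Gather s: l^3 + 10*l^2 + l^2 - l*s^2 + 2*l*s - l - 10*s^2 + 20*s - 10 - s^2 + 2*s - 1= l^3 + 11*l^2 - l + s^2*(-l - 11) + s*(2*l + 22) - 11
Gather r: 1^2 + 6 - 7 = 0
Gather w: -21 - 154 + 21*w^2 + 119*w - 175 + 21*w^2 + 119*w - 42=42*w^2 + 238*w - 392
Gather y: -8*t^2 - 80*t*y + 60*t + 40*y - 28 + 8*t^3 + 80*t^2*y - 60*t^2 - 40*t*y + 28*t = 8*t^3 - 68*t^2 + 88*t + y*(80*t^2 - 120*t + 40) - 28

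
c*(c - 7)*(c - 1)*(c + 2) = c^4 - 6*c^3 - 9*c^2 + 14*c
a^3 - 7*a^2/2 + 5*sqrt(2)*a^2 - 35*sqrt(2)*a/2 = a*(a - 7/2)*(a + 5*sqrt(2))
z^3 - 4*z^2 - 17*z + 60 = (z - 5)*(z - 3)*(z + 4)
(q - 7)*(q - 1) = q^2 - 8*q + 7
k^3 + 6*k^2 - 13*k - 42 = (k - 3)*(k + 2)*(k + 7)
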